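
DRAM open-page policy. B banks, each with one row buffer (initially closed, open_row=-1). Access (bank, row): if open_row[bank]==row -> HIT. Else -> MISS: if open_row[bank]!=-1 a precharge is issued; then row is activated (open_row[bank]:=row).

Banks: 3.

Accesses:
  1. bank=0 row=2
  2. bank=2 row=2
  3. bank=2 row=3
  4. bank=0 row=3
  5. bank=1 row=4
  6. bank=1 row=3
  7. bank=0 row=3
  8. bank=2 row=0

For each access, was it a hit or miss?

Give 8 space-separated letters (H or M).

Answer: M M M M M M H M

Derivation:
Acc 1: bank0 row2 -> MISS (open row2); precharges=0
Acc 2: bank2 row2 -> MISS (open row2); precharges=0
Acc 3: bank2 row3 -> MISS (open row3); precharges=1
Acc 4: bank0 row3 -> MISS (open row3); precharges=2
Acc 5: bank1 row4 -> MISS (open row4); precharges=2
Acc 6: bank1 row3 -> MISS (open row3); precharges=3
Acc 7: bank0 row3 -> HIT
Acc 8: bank2 row0 -> MISS (open row0); precharges=4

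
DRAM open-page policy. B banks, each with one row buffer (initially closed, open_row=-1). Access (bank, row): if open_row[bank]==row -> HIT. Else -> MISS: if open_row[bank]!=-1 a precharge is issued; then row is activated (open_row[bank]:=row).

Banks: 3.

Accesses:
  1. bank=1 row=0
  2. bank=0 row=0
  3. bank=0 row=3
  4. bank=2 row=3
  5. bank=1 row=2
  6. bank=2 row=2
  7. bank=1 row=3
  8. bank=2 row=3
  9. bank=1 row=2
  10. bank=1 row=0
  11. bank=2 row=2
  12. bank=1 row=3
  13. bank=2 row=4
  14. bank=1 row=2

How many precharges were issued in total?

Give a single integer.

Acc 1: bank1 row0 -> MISS (open row0); precharges=0
Acc 2: bank0 row0 -> MISS (open row0); precharges=0
Acc 3: bank0 row3 -> MISS (open row3); precharges=1
Acc 4: bank2 row3 -> MISS (open row3); precharges=1
Acc 5: bank1 row2 -> MISS (open row2); precharges=2
Acc 6: bank2 row2 -> MISS (open row2); precharges=3
Acc 7: bank1 row3 -> MISS (open row3); precharges=4
Acc 8: bank2 row3 -> MISS (open row3); precharges=5
Acc 9: bank1 row2 -> MISS (open row2); precharges=6
Acc 10: bank1 row0 -> MISS (open row0); precharges=7
Acc 11: bank2 row2 -> MISS (open row2); precharges=8
Acc 12: bank1 row3 -> MISS (open row3); precharges=9
Acc 13: bank2 row4 -> MISS (open row4); precharges=10
Acc 14: bank1 row2 -> MISS (open row2); precharges=11

Answer: 11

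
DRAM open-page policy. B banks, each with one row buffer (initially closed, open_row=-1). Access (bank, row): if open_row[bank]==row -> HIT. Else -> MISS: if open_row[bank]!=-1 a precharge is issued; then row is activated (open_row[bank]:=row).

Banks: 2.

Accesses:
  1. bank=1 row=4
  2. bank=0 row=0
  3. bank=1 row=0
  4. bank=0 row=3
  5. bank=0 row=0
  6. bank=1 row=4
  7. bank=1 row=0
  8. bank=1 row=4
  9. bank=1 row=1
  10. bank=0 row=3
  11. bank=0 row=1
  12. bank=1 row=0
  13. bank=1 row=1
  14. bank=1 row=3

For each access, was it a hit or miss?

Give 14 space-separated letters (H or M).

Answer: M M M M M M M M M M M M M M

Derivation:
Acc 1: bank1 row4 -> MISS (open row4); precharges=0
Acc 2: bank0 row0 -> MISS (open row0); precharges=0
Acc 3: bank1 row0 -> MISS (open row0); precharges=1
Acc 4: bank0 row3 -> MISS (open row3); precharges=2
Acc 5: bank0 row0 -> MISS (open row0); precharges=3
Acc 6: bank1 row4 -> MISS (open row4); precharges=4
Acc 7: bank1 row0 -> MISS (open row0); precharges=5
Acc 8: bank1 row4 -> MISS (open row4); precharges=6
Acc 9: bank1 row1 -> MISS (open row1); precharges=7
Acc 10: bank0 row3 -> MISS (open row3); precharges=8
Acc 11: bank0 row1 -> MISS (open row1); precharges=9
Acc 12: bank1 row0 -> MISS (open row0); precharges=10
Acc 13: bank1 row1 -> MISS (open row1); precharges=11
Acc 14: bank1 row3 -> MISS (open row3); precharges=12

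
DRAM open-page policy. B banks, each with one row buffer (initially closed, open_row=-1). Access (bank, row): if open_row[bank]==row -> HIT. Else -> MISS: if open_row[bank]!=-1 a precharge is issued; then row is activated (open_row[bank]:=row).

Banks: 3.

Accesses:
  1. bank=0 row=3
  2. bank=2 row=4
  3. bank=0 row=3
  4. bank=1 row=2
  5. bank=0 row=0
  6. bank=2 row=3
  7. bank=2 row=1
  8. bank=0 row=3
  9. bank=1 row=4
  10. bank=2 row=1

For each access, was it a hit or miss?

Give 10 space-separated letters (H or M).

Answer: M M H M M M M M M H

Derivation:
Acc 1: bank0 row3 -> MISS (open row3); precharges=0
Acc 2: bank2 row4 -> MISS (open row4); precharges=0
Acc 3: bank0 row3 -> HIT
Acc 4: bank1 row2 -> MISS (open row2); precharges=0
Acc 5: bank0 row0 -> MISS (open row0); precharges=1
Acc 6: bank2 row3 -> MISS (open row3); precharges=2
Acc 7: bank2 row1 -> MISS (open row1); precharges=3
Acc 8: bank0 row3 -> MISS (open row3); precharges=4
Acc 9: bank1 row4 -> MISS (open row4); precharges=5
Acc 10: bank2 row1 -> HIT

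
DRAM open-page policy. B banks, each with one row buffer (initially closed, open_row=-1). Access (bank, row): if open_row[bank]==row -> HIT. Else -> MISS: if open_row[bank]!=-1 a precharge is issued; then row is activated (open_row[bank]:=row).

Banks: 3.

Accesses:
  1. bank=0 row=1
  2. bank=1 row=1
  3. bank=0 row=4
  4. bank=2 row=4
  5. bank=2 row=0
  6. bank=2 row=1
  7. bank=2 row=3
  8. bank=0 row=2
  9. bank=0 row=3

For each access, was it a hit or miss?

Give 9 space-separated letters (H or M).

Answer: M M M M M M M M M

Derivation:
Acc 1: bank0 row1 -> MISS (open row1); precharges=0
Acc 2: bank1 row1 -> MISS (open row1); precharges=0
Acc 3: bank0 row4 -> MISS (open row4); precharges=1
Acc 4: bank2 row4 -> MISS (open row4); precharges=1
Acc 5: bank2 row0 -> MISS (open row0); precharges=2
Acc 6: bank2 row1 -> MISS (open row1); precharges=3
Acc 7: bank2 row3 -> MISS (open row3); precharges=4
Acc 8: bank0 row2 -> MISS (open row2); precharges=5
Acc 9: bank0 row3 -> MISS (open row3); precharges=6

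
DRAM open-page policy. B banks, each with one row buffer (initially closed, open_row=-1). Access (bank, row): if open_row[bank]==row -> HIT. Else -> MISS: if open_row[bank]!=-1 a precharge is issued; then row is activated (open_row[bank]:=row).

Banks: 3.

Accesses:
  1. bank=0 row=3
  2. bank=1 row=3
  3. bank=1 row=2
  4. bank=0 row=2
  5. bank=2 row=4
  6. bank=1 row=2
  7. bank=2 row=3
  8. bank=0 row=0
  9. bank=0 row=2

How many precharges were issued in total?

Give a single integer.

Answer: 5

Derivation:
Acc 1: bank0 row3 -> MISS (open row3); precharges=0
Acc 2: bank1 row3 -> MISS (open row3); precharges=0
Acc 3: bank1 row2 -> MISS (open row2); precharges=1
Acc 4: bank0 row2 -> MISS (open row2); precharges=2
Acc 5: bank2 row4 -> MISS (open row4); precharges=2
Acc 6: bank1 row2 -> HIT
Acc 7: bank2 row3 -> MISS (open row3); precharges=3
Acc 8: bank0 row0 -> MISS (open row0); precharges=4
Acc 9: bank0 row2 -> MISS (open row2); precharges=5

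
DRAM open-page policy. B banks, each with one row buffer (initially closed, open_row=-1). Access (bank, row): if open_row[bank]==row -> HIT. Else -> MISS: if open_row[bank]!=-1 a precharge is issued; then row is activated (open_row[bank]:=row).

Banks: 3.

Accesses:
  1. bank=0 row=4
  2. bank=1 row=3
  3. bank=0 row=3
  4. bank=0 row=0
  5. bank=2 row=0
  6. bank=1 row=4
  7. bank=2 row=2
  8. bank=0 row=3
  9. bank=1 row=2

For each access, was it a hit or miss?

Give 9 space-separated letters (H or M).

Acc 1: bank0 row4 -> MISS (open row4); precharges=0
Acc 2: bank1 row3 -> MISS (open row3); precharges=0
Acc 3: bank0 row3 -> MISS (open row3); precharges=1
Acc 4: bank0 row0 -> MISS (open row0); precharges=2
Acc 5: bank2 row0 -> MISS (open row0); precharges=2
Acc 6: bank1 row4 -> MISS (open row4); precharges=3
Acc 7: bank2 row2 -> MISS (open row2); precharges=4
Acc 8: bank0 row3 -> MISS (open row3); precharges=5
Acc 9: bank1 row2 -> MISS (open row2); precharges=6

Answer: M M M M M M M M M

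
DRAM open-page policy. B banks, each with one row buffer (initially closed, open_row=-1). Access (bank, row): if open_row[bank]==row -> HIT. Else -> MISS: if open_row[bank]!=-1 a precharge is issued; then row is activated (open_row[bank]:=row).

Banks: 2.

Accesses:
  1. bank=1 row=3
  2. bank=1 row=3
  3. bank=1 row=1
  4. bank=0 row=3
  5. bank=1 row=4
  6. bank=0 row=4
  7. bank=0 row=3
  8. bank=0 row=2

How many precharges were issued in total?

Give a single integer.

Acc 1: bank1 row3 -> MISS (open row3); precharges=0
Acc 2: bank1 row3 -> HIT
Acc 3: bank1 row1 -> MISS (open row1); precharges=1
Acc 4: bank0 row3 -> MISS (open row3); precharges=1
Acc 5: bank1 row4 -> MISS (open row4); precharges=2
Acc 6: bank0 row4 -> MISS (open row4); precharges=3
Acc 7: bank0 row3 -> MISS (open row3); precharges=4
Acc 8: bank0 row2 -> MISS (open row2); precharges=5

Answer: 5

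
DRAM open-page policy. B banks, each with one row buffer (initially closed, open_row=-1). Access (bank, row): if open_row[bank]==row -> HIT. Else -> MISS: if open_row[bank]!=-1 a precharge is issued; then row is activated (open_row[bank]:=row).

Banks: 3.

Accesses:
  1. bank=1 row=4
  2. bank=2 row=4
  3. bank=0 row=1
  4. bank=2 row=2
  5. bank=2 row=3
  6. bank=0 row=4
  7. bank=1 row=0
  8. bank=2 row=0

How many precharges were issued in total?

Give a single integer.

Acc 1: bank1 row4 -> MISS (open row4); precharges=0
Acc 2: bank2 row4 -> MISS (open row4); precharges=0
Acc 3: bank0 row1 -> MISS (open row1); precharges=0
Acc 4: bank2 row2 -> MISS (open row2); precharges=1
Acc 5: bank2 row3 -> MISS (open row3); precharges=2
Acc 6: bank0 row4 -> MISS (open row4); precharges=3
Acc 7: bank1 row0 -> MISS (open row0); precharges=4
Acc 8: bank2 row0 -> MISS (open row0); precharges=5

Answer: 5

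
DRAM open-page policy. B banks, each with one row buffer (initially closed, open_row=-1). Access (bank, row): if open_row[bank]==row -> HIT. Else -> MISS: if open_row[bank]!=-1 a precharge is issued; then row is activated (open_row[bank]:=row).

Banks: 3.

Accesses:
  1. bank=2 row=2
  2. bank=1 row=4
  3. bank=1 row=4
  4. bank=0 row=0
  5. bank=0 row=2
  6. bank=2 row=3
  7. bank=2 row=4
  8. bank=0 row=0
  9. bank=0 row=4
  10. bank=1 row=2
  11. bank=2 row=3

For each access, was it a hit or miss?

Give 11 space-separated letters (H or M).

Acc 1: bank2 row2 -> MISS (open row2); precharges=0
Acc 2: bank1 row4 -> MISS (open row4); precharges=0
Acc 3: bank1 row4 -> HIT
Acc 4: bank0 row0 -> MISS (open row0); precharges=0
Acc 5: bank0 row2 -> MISS (open row2); precharges=1
Acc 6: bank2 row3 -> MISS (open row3); precharges=2
Acc 7: bank2 row4 -> MISS (open row4); precharges=3
Acc 8: bank0 row0 -> MISS (open row0); precharges=4
Acc 9: bank0 row4 -> MISS (open row4); precharges=5
Acc 10: bank1 row2 -> MISS (open row2); precharges=6
Acc 11: bank2 row3 -> MISS (open row3); precharges=7

Answer: M M H M M M M M M M M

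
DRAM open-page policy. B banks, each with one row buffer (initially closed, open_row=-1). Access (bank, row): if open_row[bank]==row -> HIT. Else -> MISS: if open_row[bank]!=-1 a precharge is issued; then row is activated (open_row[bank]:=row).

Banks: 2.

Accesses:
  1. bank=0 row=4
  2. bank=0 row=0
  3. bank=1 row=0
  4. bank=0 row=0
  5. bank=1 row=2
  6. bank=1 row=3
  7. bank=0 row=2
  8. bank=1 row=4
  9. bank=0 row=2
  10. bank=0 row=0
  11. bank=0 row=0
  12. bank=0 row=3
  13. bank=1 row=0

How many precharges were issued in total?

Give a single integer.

Acc 1: bank0 row4 -> MISS (open row4); precharges=0
Acc 2: bank0 row0 -> MISS (open row0); precharges=1
Acc 3: bank1 row0 -> MISS (open row0); precharges=1
Acc 4: bank0 row0 -> HIT
Acc 5: bank1 row2 -> MISS (open row2); precharges=2
Acc 6: bank1 row3 -> MISS (open row3); precharges=3
Acc 7: bank0 row2 -> MISS (open row2); precharges=4
Acc 8: bank1 row4 -> MISS (open row4); precharges=5
Acc 9: bank0 row2 -> HIT
Acc 10: bank0 row0 -> MISS (open row0); precharges=6
Acc 11: bank0 row0 -> HIT
Acc 12: bank0 row3 -> MISS (open row3); precharges=7
Acc 13: bank1 row0 -> MISS (open row0); precharges=8

Answer: 8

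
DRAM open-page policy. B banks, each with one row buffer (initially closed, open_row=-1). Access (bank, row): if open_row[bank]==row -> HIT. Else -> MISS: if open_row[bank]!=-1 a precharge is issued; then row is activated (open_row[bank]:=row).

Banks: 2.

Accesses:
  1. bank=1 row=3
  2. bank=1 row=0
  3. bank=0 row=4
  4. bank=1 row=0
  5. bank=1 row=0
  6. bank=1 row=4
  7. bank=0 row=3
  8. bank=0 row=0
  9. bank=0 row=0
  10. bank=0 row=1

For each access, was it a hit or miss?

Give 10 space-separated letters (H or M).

Answer: M M M H H M M M H M

Derivation:
Acc 1: bank1 row3 -> MISS (open row3); precharges=0
Acc 2: bank1 row0 -> MISS (open row0); precharges=1
Acc 3: bank0 row4 -> MISS (open row4); precharges=1
Acc 4: bank1 row0 -> HIT
Acc 5: bank1 row0 -> HIT
Acc 6: bank1 row4 -> MISS (open row4); precharges=2
Acc 7: bank0 row3 -> MISS (open row3); precharges=3
Acc 8: bank0 row0 -> MISS (open row0); precharges=4
Acc 9: bank0 row0 -> HIT
Acc 10: bank0 row1 -> MISS (open row1); precharges=5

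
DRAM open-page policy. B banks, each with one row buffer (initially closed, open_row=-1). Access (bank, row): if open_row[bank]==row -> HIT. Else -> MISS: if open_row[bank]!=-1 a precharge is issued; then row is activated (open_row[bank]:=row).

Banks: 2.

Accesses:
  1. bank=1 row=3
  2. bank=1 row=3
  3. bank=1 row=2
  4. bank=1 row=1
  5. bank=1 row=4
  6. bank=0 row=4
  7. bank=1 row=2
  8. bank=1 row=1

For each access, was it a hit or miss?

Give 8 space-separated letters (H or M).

Answer: M H M M M M M M

Derivation:
Acc 1: bank1 row3 -> MISS (open row3); precharges=0
Acc 2: bank1 row3 -> HIT
Acc 3: bank1 row2 -> MISS (open row2); precharges=1
Acc 4: bank1 row1 -> MISS (open row1); precharges=2
Acc 5: bank1 row4 -> MISS (open row4); precharges=3
Acc 6: bank0 row4 -> MISS (open row4); precharges=3
Acc 7: bank1 row2 -> MISS (open row2); precharges=4
Acc 8: bank1 row1 -> MISS (open row1); precharges=5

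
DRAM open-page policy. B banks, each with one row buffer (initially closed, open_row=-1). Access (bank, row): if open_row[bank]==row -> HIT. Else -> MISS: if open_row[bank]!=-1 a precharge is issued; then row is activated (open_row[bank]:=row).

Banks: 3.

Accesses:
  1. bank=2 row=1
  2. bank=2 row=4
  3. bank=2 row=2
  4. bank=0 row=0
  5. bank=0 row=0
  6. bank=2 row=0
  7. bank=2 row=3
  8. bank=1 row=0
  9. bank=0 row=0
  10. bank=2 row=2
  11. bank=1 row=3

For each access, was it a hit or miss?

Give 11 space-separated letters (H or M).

Acc 1: bank2 row1 -> MISS (open row1); precharges=0
Acc 2: bank2 row4 -> MISS (open row4); precharges=1
Acc 3: bank2 row2 -> MISS (open row2); precharges=2
Acc 4: bank0 row0 -> MISS (open row0); precharges=2
Acc 5: bank0 row0 -> HIT
Acc 6: bank2 row0 -> MISS (open row0); precharges=3
Acc 7: bank2 row3 -> MISS (open row3); precharges=4
Acc 8: bank1 row0 -> MISS (open row0); precharges=4
Acc 9: bank0 row0 -> HIT
Acc 10: bank2 row2 -> MISS (open row2); precharges=5
Acc 11: bank1 row3 -> MISS (open row3); precharges=6

Answer: M M M M H M M M H M M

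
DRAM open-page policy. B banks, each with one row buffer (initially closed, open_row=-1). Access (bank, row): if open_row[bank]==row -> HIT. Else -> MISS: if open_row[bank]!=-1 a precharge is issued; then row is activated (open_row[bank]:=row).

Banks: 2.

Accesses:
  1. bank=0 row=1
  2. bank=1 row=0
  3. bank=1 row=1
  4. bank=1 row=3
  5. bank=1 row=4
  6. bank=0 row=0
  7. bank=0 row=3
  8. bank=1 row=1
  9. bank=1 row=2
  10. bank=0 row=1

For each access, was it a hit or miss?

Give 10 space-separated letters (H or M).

Answer: M M M M M M M M M M

Derivation:
Acc 1: bank0 row1 -> MISS (open row1); precharges=0
Acc 2: bank1 row0 -> MISS (open row0); precharges=0
Acc 3: bank1 row1 -> MISS (open row1); precharges=1
Acc 4: bank1 row3 -> MISS (open row3); precharges=2
Acc 5: bank1 row4 -> MISS (open row4); precharges=3
Acc 6: bank0 row0 -> MISS (open row0); precharges=4
Acc 7: bank0 row3 -> MISS (open row3); precharges=5
Acc 8: bank1 row1 -> MISS (open row1); precharges=6
Acc 9: bank1 row2 -> MISS (open row2); precharges=7
Acc 10: bank0 row1 -> MISS (open row1); precharges=8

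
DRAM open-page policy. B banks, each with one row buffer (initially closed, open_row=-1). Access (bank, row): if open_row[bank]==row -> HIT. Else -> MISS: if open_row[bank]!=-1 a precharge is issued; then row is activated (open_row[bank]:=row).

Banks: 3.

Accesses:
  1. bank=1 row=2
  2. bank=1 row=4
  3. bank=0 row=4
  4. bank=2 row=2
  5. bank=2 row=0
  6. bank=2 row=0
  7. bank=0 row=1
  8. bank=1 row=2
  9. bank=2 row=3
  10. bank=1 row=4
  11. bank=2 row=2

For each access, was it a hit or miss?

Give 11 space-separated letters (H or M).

Acc 1: bank1 row2 -> MISS (open row2); precharges=0
Acc 2: bank1 row4 -> MISS (open row4); precharges=1
Acc 3: bank0 row4 -> MISS (open row4); precharges=1
Acc 4: bank2 row2 -> MISS (open row2); precharges=1
Acc 5: bank2 row0 -> MISS (open row0); precharges=2
Acc 6: bank2 row0 -> HIT
Acc 7: bank0 row1 -> MISS (open row1); precharges=3
Acc 8: bank1 row2 -> MISS (open row2); precharges=4
Acc 9: bank2 row3 -> MISS (open row3); precharges=5
Acc 10: bank1 row4 -> MISS (open row4); precharges=6
Acc 11: bank2 row2 -> MISS (open row2); precharges=7

Answer: M M M M M H M M M M M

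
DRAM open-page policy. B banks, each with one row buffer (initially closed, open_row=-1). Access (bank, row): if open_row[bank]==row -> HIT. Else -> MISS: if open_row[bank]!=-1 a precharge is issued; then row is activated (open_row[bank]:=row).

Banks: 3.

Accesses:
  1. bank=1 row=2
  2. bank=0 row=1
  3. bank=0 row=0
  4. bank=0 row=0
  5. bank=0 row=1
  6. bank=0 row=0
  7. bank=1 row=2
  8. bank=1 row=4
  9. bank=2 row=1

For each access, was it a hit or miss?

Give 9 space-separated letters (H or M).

Acc 1: bank1 row2 -> MISS (open row2); precharges=0
Acc 2: bank0 row1 -> MISS (open row1); precharges=0
Acc 3: bank0 row0 -> MISS (open row0); precharges=1
Acc 4: bank0 row0 -> HIT
Acc 5: bank0 row1 -> MISS (open row1); precharges=2
Acc 6: bank0 row0 -> MISS (open row0); precharges=3
Acc 7: bank1 row2 -> HIT
Acc 8: bank1 row4 -> MISS (open row4); precharges=4
Acc 9: bank2 row1 -> MISS (open row1); precharges=4

Answer: M M M H M M H M M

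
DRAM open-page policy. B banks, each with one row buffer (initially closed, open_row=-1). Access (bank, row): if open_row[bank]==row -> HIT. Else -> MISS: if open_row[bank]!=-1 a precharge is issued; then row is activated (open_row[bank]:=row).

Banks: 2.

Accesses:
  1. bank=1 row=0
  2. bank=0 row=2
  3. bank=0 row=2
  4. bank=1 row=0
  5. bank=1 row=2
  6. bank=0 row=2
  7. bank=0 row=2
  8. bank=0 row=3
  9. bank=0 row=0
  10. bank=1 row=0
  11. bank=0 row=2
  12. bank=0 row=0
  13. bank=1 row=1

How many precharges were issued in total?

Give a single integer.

Acc 1: bank1 row0 -> MISS (open row0); precharges=0
Acc 2: bank0 row2 -> MISS (open row2); precharges=0
Acc 3: bank0 row2 -> HIT
Acc 4: bank1 row0 -> HIT
Acc 5: bank1 row2 -> MISS (open row2); precharges=1
Acc 6: bank0 row2 -> HIT
Acc 7: bank0 row2 -> HIT
Acc 8: bank0 row3 -> MISS (open row3); precharges=2
Acc 9: bank0 row0 -> MISS (open row0); precharges=3
Acc 10: bank1 row0 -> MISS (open row0); precharges=4
Acc 11: bank0 row2 -> MISS (open row2); precharges=5
Acc 12: bank0 row0 -> MISS (open row0); precharges=6
Acc 13: bank1 row1 -> MISS (open row1); precharges=7

Answer: 7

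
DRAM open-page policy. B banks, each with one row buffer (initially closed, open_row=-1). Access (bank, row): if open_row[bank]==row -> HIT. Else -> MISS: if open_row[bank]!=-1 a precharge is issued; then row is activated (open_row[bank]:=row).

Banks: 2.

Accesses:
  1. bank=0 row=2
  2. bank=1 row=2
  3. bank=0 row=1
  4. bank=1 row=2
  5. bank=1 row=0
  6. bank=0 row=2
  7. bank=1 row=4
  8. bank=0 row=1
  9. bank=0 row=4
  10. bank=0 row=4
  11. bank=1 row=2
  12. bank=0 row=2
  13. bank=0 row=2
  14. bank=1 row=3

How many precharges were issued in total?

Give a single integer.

Acc 1: bank0 row2 -> MISS (open row2); precharges=0
Acc 2: bank1 row2 -> MISS (open row2); precharges=0
Acc 3: bank0 row1 -> MISS (open row1); precharges=1
Acc 4: bank1 row2 -> HIT
Acc 5: bank1 row0 -> MISS (open row0); precharges=2
Acc 6: bank0 row2 -> MISS (open row2); precharges=3
Acc 7: bank1 row4 -> MISS (open row4); precharges=4
Acc 8: bank0 row1 -> MISS (open row1); precharges=5
Acc 9: bank0 row4 -> MISS (open row4); precharges=6
Acc 10: bank0 row4 -> HIT
Acc 11: bank1 row2 -> MISS (open row2); precharges=7
Acc 12: bank0 row2 -> MISS (open row2); precharges=8
Acc 13: bank0 row2 -> HIT
Acc 14: bank1 row3 -> MISS (open row3); precharges=9

Answer: 9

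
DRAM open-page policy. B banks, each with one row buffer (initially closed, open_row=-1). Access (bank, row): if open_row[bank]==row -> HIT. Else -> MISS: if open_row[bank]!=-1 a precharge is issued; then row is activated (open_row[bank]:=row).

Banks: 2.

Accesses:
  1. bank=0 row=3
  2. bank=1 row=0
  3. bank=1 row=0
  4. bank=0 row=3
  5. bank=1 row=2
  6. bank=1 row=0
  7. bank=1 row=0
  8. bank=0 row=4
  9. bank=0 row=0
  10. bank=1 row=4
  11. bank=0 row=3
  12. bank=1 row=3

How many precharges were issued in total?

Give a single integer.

Answer: 7

Derivation:
Acc 1: bank0 row3 -> MISS (open row3); precharges=0
Acc 2: bank1 row0 -> MISS (open row0); precharges=0
Acc 3: bank1 row0 -> HIT
Acc 4: bank0 row3 -> HIT
Acc 5: bank1 row2 -> MISS (open row2); precharges=1
Acc 6: bank1 row0 -> MISS (open row0); precharges=2
Acc 7: bank1 row0 -> HIT
Acc 8: bank0 row4 -> MISS (open row4); precharges=3
Acc 9: bank0 row0 -> MISS (open row0); precharges=4
Acc 10: bank1 row4 -> MISS (open row4); precharges=5
Acc 11: bank0 row3 -> MISS (open row3); precharges=6
Acc 12: bank1 row3 -> MISS (open row3); precharges=7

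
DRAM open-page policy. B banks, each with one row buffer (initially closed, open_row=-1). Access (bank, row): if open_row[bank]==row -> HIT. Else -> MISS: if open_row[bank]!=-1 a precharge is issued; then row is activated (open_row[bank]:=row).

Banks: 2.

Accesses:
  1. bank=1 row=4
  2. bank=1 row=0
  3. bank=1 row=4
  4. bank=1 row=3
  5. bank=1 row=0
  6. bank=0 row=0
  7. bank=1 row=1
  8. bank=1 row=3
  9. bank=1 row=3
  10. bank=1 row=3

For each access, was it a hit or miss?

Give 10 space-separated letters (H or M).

Acc 1: bank1 row4 -> MISS (open row4); precharges=0
Acc 2: bank1 row0 -> MISS (open row0); precharges=1
Acc 3: bank1 row4 -> MISS (open row4); precharges=2
Acc 4: bank1 row3 -> MISS (open row3); precharges=3
Acc 5: bank1 row0 -> MISS (open row0); precharges=4
Acc 6: bank0 row0 -> MISS (open row0); precharges=4
Acc 7: bank1 row1 -> MISS (open row1); precharges=5
Acc 8: bank1 row3 -> MISS (open row3); precharges=6
Acc 9: bank1 row3 -> HIT
Acc 10: bank1 row3 -> HIT

Answer: M M M M M M M M H H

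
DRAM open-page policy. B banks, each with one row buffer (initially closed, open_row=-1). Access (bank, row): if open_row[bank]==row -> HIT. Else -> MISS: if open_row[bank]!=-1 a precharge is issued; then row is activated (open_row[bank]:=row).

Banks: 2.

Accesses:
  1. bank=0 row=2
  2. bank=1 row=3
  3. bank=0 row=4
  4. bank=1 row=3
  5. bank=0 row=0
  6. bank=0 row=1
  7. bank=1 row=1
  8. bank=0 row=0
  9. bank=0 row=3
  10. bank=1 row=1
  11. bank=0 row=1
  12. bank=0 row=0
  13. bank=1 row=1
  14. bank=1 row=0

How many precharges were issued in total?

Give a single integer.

Acc 1: bank0 row2 -> MISS (open row2); precharges=0
Acc 2: bank1 row3 -> MISS (open row3); precharges=0
Acc 3: bank0 row4 -> MISS (open row4); precharges=1
Acc 4: bank1 row3 -> HIT
Acc 5: bank0 row0 -> MISS (open row0); precharges=2
Acc 6: bank0 row1 -> MISS (open row1); precharges=3
Acc 7: bank1 row1 -> MISS (open row1); precharges=4
Acc 8: bank0 row0 -> MISS (open row0); precharges=5
Acc 9: bank0 row3 -> MISS (open row3); precharges=6
Acc 10: bank1 row1 -> HIT
Acc 11: bank0 row1 -> MISS (open row1); precharges=7
Acc 12: bank0 row0 -> MISS (open row0); precharges=8
Acc 13: bank1 row1 -> HIT
Acc 14: bank1 row0 -> MISS (open row0); precharges=9

Answer: 9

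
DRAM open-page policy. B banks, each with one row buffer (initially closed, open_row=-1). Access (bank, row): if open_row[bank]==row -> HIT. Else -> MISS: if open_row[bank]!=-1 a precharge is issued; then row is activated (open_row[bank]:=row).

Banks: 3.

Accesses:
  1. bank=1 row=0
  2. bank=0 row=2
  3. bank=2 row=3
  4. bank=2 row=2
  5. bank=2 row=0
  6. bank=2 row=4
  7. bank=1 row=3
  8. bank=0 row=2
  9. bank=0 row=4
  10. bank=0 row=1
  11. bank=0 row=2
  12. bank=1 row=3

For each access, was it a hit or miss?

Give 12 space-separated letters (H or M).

Answer: M M M M M M M H M M M H

Derivation:
Acc 1: bank1 row0 -> MISS (open row0); precharges=0
Acc 2: bank0 row2 -> MISS (open row2); precharges=0
Acc 3: bank2 row3 -> MISS (open row3); precharges=0
Acc 4: bank2 row2 -> MISS (open row2); precharges=1
Acc 5: bank2 row0 -> MISS (open row0); precharges=2
Acc 6: bank2 row4 -> MISS (open row4); precharges=3
Acc 7: bank1 row3 -> MISS (open row3); precharges=4
Acc 8: bank0 row2 -> HIT
Acc 9: bank0 row4 -> MISS (open row4); precharges=5
Acc 10: bank0 row1 -> MISS (open row1); precharges=6
Acc 11: bank0 row2 -> MISS (open row2); precharges=7
Acc 12: bank1 row3 -> HIT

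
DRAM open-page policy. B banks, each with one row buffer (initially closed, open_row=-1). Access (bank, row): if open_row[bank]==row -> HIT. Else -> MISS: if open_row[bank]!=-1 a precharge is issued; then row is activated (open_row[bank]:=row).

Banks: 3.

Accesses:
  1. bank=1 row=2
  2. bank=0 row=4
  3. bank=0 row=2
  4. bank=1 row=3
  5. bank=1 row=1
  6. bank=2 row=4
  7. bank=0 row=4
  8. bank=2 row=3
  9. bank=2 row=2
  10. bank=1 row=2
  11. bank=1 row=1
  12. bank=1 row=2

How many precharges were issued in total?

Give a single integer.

Acc 1: bank1 row2 -> MISS (open row2); precharges=0
Acc 2: bank0 row4 -> MISS (open row4); precharges=0
Acc 3: bank0 row2 -> MISS (open row2); precharges=1
Acc 4: bank1 row3 -> MISS (open row3); precharges=2
Acc 5: bank1 row1 -> MISS (open row1); precharges=3
Acc 6: bank2 row4 -> MISS (open row4); precharges=3
Acc 7: bank0 row4 -> MISS (open row4); precharges=4
Acc 8: bank2 row3 -> MISS (open row3); precharges=5
Acc 9: bank2 row2 -> MISS (open row2); precharges=6
Acc 10: bank1 row2 -> MISS (open row2); precharges=7
Acc 11: bank1 row1 -> MISS (open row1); precharges=8
Acc 12: bank1 row2 -> MISS (open row2); precharges=9

Answer: 9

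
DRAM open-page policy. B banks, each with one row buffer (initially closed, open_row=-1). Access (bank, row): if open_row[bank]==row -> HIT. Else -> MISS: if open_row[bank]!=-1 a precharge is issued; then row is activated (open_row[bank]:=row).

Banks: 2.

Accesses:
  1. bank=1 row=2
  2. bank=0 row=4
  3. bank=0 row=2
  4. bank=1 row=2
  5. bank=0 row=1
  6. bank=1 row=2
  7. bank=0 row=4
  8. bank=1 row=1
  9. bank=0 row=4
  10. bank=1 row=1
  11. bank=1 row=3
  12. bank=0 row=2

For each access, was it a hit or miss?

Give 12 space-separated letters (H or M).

Acc 1: bank1 row2 -> MISS (open row2); precharges=0
Acc 2: bank0 row4 -> MISS (open row4); precharges=0
Acc 3: bank0 row2 -> MISS (open row2); precharges=1
Acc 4: bank1 row2 -> HIT
Acc 5: bank0 row1 -> MISS (open row1); precharges=2
Acc 6: bank1 row2 -> HIT
Acc 7: bank0 row4 -> MISS (open row4); precharges=3
Acc 8: bank1 row1 -> MISS (open row1); precharges=4
Acc 9: bank0 row4 -> HIT
Acc 10: bank1 row1 -> HIT
Acc 11: bank1 row3 -> MISS (open row3); precharges=5
Acc 12: bank0 row2 -> MISS (open row2); precharges=6

Answer: M M M H M H M M H H M M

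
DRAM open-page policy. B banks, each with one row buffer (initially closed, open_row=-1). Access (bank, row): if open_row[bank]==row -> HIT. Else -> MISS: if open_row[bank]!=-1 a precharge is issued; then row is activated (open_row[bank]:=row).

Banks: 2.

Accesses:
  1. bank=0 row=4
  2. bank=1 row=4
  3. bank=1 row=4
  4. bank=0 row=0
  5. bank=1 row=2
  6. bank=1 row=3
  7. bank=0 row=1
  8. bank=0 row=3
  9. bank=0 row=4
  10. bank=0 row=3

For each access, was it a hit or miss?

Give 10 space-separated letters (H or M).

Acc 1: bank0 row4 -> MISS (open row4); precharges=0
Acc 2: bank1 row4 -> MISS (open row4); precharges=0
Acc 3: bank1 row4 -> HIT
Acc 4: bank0 row0 -> MISS (open row0); precharges=1
Acc 5: bank1 row2 -> MISS (open row2); precharges=2
Acc 6: bank1 row3 -> MISS (open row3); precharges=3
Acc 7: bank0 row1 -> MISS (open row1); precharges=4
Acc 8: bank0 row3 -> MISS (open row3); precharges=5
Acc 9: bank0 row4 -> MISS (open row4); precharges=6
Acc 10: bank0 row3 -> MISS (open row3); precharges=7

Answer: M M H M M M M M M M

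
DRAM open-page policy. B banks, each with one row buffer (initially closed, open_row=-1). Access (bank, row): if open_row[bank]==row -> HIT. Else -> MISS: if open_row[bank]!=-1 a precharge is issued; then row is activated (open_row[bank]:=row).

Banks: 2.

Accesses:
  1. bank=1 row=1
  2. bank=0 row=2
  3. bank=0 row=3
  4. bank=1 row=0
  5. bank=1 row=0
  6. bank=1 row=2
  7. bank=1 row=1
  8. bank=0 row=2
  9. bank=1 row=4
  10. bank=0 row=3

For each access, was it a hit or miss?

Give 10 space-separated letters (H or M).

Answer: M M M M H M M M M M

Derivation:
Acc 1: bank1 row1 -> MISS (open row1); precharges=0
Acc 2: bank0 row2 -> MISS (open row2); precharges=0
Acc 3: bank0 row3 -> MISS (open row3); precharges=1
Acc 4: bank1 row0 -> MISS (open row0); precharges=2
Acc 5: bank1 row0 -> HIT
Acc 6: bank1 row2 -> MISS (open row2); precharges=3
Acc 7: bank1 row1 -> MISS (open row1); precharges=4
Acc 8: bank0 row2 -> MISS (open row2); precharges=5
Acc 9: bank1 row4 -> MISS (open row4); precharges=6
Acc 10: bank0 row3 -> MISS (open row3); precharges=7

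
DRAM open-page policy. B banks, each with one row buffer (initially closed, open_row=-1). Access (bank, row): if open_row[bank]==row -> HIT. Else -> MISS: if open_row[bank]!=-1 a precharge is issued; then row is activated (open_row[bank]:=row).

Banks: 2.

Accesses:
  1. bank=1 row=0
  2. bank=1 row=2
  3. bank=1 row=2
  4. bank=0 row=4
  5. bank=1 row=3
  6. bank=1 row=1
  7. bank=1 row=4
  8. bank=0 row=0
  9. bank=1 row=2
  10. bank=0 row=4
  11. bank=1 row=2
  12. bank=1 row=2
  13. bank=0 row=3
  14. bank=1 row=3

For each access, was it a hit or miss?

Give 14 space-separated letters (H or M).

Acc 1: bank1 row0 -> MISS (open row0); precharges=0
Acc 2: bank1 row2 -> MISS (open row2); precharges=1
Acc 3: bank1 row2 -> HIT
Acc 4: bank0 row4 -> MISS (open row4); precharges=1
Acc 5: bank1 row3 -> MISS (open row3); precharges=2
Acc 6: bank1 row1 -> MISS (open row1); precharges=3
Acc 7: bank1 row4 -> MISS (open row4); precharges=4
Acc 8: bank0 row0 -> MISS (open row0); precharges=5
Acc 9: bank1 row2 -> MISS (open row2); precharges=6
Acc 10: bank0 row4 -> MISS (open row4); precharges=7
Acc 11: bank1 row2 -> HIT
Acc 12: bank1 row2 -> HIT
Acc 13: bank0 row3 -> MISS (open row3); precharges=8
Acc 14: bank1 row3 -> MISS (open row3); precharges=9

Answer: M M H M M M M M M M H H M M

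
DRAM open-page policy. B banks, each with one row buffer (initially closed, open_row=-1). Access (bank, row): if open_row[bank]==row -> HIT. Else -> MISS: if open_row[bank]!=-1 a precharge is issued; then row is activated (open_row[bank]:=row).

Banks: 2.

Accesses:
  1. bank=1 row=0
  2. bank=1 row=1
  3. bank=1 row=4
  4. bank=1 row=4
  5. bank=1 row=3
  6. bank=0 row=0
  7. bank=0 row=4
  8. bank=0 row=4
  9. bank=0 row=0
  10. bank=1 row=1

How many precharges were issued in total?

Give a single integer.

Answer: 6

Derivation:
Acc 1: bank1 row0 -> MISS (open row0); precharges=0
Acc 2: bank1 row1 -> MISS (open row1); precharges=1
Acc 3: bank1 row4 -> MISS (open row4); precharges=2
Acc 4: bank1 row4 -> HIT
Acc 5: bank1 row3 -> MISS (open row3); precharges=3
Acc 6: bank0 row0 -> MISS (open row0); precharges=3
Acc 7: bank0 row4 -> MISS (open row4); precharges=4
Acc 8: bank0 row4 -> HIT
Acc 9: bank0 row0 -> MISS (open row0); precharges=5
Acc 10: bank1 row1 -> MISS (open row1); precharges=6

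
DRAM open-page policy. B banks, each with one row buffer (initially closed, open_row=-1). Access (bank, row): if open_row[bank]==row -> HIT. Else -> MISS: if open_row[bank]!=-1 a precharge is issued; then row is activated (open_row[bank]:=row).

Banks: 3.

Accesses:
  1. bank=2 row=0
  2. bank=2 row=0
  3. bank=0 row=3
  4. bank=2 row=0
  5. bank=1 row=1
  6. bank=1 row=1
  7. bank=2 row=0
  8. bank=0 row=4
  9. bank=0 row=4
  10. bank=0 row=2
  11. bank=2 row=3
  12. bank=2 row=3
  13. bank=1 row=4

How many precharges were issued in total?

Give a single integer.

Acc 1: bank2 row0 -> MISS (open row0); precharges=0
Acc 2: bank2 row0 -> HIT
Acc 3: bank0 row3 -> MISS (open row3); precharges=0
Acc 4: bank2 row0 -> HIT
Acc 5: bank1 row1 -> MISS (open row1); precharges=0
Acc 6: bank1 row1 -> HIT
Acc 7: bank2 row0 -> HIT
Acc 8: bank0 row4 -> MISS (open row4); precharges=1
Acc 9: bank0 row4 -> HIT
Acc 10: bank0 row2 -> MISS (open row2); precharges=2
Acc 11: bank2 row3 -> MISS (open row3); precharges=3
Acc 12: bank2 row3 -> HIT
Acc 13: bank1 row4 -> MISS (open row4); precharges=4

Answer: 4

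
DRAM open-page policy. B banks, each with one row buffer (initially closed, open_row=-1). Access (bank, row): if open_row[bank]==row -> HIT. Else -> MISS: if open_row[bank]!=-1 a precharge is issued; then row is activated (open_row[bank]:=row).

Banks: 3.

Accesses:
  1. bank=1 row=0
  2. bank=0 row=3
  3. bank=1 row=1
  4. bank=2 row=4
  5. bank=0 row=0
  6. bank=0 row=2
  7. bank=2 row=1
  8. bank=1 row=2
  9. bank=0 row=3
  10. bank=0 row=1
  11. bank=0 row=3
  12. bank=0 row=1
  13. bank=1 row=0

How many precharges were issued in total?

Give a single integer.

Answer: 10

Derivation:
Acc 1: bank1 row0 -> MISS (open row0); precharges=0
Acc 2: bank0 row3 -> MISS (open row3); precharges=0
Acc 3: bank1 row1 -> MISS (open row1); precharges=1
Acc 4: bank2 row4 -> MISS (open row4); precharges=1
Acc 5: bank0 row0 -> MISS (open row0); precharges=2
Acc 6: bank0 row2 -> MISS (open row2); precharges=3
Acc 7: bank2 row1 -> MISS (open row1); precharges=4
Acc 8: bank1 row2 -> MISS (open row2); precharges=5
Acc 9: bank0 row3 -> MISS (open row3); precharges=6
Acc 10: bank0 row1 -> MISS (open row1); precharges=7
Acc 11: bank0 row3 -> MISS (open row3); precharges=8
Acc 12: bank0 row1 -> MISS (open row1); precharges=9
Acc 13: bank1 row0 -> MISS (open row0); precharges=10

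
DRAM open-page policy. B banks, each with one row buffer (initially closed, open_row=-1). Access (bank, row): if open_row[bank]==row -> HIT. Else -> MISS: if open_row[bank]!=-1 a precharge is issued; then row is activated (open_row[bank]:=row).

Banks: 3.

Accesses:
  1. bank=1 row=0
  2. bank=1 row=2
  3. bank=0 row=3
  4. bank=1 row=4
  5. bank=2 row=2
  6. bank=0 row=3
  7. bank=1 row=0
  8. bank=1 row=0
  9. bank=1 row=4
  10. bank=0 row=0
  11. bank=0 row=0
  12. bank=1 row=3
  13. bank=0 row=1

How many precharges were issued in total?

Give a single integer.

Answer: 7

Derivation:
Acc 1: bank1 row0 -> MISS (open row0); precharges=0
Acc 2: bank1 row2 -> MISS (open row2); precharges=1
Acc 3: bank0 row3 -> MISS (open row3); precharges=1
Acc 4: bank1 row4 -> MISS (open row4); precharges=2
Acc 5: bank2 row2 -> MISS (open row2); precharges=2
Acc 6: bank0 row3 -> HIT
Acc 7: bank1 row0 -> MISS (open row0); precharges=3
Acc 8: bank1 row0 -> HIT
Acc 9: bank1 row4 -> MISS (open row4); precharges=4
Acc 10: bank0 row0 -> MISS (open row0); precharges=5
Acc 11: bank0 row0 -> HIT
Acc 12: bank1 row3 -> MISS (open row3); precharges=6
Acc 13: bank0 row1 -> MISS (open row1); precharges=7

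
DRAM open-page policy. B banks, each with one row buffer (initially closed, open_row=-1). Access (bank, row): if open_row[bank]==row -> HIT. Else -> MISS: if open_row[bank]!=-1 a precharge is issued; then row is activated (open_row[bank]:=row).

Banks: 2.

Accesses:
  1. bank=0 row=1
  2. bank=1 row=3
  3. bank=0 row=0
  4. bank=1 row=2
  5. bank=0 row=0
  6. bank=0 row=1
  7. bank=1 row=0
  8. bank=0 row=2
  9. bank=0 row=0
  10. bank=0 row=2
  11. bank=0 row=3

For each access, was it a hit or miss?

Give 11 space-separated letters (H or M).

Answer: M M M M H M M M M M M

Derivation:
Acc 1: bank0 row1 -> MISS (open row1); precharges=0
Acc 2: bank1 row3 -> MISS (open row3); precharges=0
Acc 3: bank0 row0 -> MISS (open row0); precharges=1
Acc 4: bank1 row2 -> MISS (open row2); precharges=2
Acc 5: bank0 row0 -> HIT
Acc 6: bank0 row1 -> MISS (open row1); precharges=3
Acc 7: bank1 row0 -> MISS (open row0); precharges=4
Acc 8: bank0 row2 -> MISS (open row2); precharges=5
Acc 9: bank0 row0 -> MISS (open row0); precharges=6
Acc 10: bank0 row2 -> MISS (open row2); precharges=7
Acc 11: bank0 row3 -> MISS (open row3); precharges=8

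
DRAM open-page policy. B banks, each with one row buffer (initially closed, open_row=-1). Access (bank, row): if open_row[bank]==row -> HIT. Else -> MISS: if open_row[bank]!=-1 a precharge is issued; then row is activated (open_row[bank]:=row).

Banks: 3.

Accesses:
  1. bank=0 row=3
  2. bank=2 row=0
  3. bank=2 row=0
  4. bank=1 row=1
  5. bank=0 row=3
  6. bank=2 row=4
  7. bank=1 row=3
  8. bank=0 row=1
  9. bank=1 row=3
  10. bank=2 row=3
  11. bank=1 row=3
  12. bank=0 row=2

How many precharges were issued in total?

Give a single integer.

Acc 1: bank0 row3 -> MISS (open row3); precharges=0
Acc 2: bank2 row0 -> MISS (open row0); precharges=0
Acc 3: bank2 row0 -> HIT
Acc 4: bank1 row1 -> MISS (open row1); precharges=0
Acc 5: bank0 row3 -> HIT
Acc 6: bank2 row4 -> MISS (open row4); precharges=1
Acc 7: bank1 row3 -> MISS (open row3); precharges=2
Acc 8: bank0 row1 -> MISS (open row1); precharges=3
Acc 9: bank1 row3 -> HIT
Acc 10: bank2 row3 -> MISS (open row3); precharges=4
Acc 11: bank1 row3 -> HIT
Acc 12: bank0 row2 -> MISS (open row2); precharges=5

Answer: 5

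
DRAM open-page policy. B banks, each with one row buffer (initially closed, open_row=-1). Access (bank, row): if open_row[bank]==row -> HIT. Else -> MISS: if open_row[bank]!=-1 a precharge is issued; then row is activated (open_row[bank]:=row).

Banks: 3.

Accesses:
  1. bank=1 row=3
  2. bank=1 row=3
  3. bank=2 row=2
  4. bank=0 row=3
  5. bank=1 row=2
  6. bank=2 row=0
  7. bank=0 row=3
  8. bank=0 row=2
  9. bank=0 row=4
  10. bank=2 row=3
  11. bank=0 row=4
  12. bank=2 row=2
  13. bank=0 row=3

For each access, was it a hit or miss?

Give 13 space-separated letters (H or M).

Answer: M H M M M M H M M M H M M

Derivation:
Acc 1: bank1 row3 -> MISS (open row3); precharges=0
Acc 2: bank1 row3 -> HIT
Acc 3: bank2 row2 -> MISS (open row2); precharges=0
Acc 4: bank0 row3 -> MISS (open row3); precharges=0
Acc 5: bank1 row2 -> MISS (open row2); precharges=1
Acc 6: bank2 row0 -> MISS (open row0); precharges=2
Acc 7: bank0 row3 -> HIT
Acc 8: bank0 row2 -> MISS (open row2); precharges=3
Acc 9: bank0 row4 -> MISS (open row4); precharges=4
Acc 10: bank2 row3 -> MISS (open row3); precharges=5
Acc 11: bank0 row4 -> HIT
Acc 12: bank2 row2 -> MISS (open row2); precharges=6
Acc 13: bank0 row3 -> MISS (open row3); precharges=7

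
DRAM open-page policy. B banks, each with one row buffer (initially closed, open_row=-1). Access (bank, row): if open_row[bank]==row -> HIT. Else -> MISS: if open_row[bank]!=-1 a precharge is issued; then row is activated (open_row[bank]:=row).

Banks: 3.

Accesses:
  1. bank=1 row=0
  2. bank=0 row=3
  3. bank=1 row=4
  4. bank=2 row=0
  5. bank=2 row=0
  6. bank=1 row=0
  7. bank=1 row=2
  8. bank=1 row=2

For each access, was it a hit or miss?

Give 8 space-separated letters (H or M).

Acc 1: bank1 row0 -> MISS (open row0); precharges=0
Acc 2: bank0 row3 -> MISS (open row3); precharges=0
Acc 3: bank1 row4 -> MISS (open row4); precharges=1
Acc 4: bank2 row0 -> MISS (open row0); precharges=1
Acc 5: bank2 row0 -> HIT
Acc 6: bank1 row0 -> MISS (open row0); precharges=2
Acc 7: bank1 row2 -> MISS (open row2); precharges=3
Acc 8: bank1 row2 -> HIT

Answer: M M M M H M M H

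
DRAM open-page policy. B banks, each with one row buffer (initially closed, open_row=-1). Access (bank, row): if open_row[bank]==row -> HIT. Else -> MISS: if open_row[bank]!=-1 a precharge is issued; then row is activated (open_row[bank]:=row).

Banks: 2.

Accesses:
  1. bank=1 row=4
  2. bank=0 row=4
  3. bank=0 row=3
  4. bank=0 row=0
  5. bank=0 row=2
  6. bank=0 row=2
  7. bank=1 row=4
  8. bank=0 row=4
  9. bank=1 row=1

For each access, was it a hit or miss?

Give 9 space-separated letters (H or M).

Answer: M M M M M H H M M

Derivation:
Acc 1: bank1 row4 -> MISS (open row4); precharges=0
Acc 2: bank0 row4 -> MISS (open row4); precharges=0
Acc 3: bank0 row3 -> MISS (open row3); precharges=1
Acc 4: bank0 row0 -> MISS (open row0); precharges=2
Acc 5: bank0 row2 -> MISS (open row2); precharges=3
Acc 6: bank0 row2 -> HIT
Acc 7: bank1 row4 -> HIT
Acc 8: bank0 row4 -> MISS (open row4); precharges=4
Acc 9: bank1 row1 -> MISS (open row1); precharges=5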